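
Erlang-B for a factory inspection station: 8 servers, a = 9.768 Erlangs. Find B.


B(c,a) = (a^c/c!) / Σ_{k=0}^{c} a^k/k!
a^8/8! = 2055.534092
Σ terms (k=0..8): 1.00000 + 9.76800 + 47.70691 + 155.33371 + 379.32491 + 741.04914 + 1206.42800 + 1683.48410 + 2055.53409 = 6279.628867
B = 2055.534092/6279.628867 = 0.327334

Final: 0.327334


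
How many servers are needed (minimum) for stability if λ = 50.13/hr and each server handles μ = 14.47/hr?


Stability requires cμ > λ ⇔ c > λ/μ.
λ/μ = 50.13/14.47 = 3.4644
Minimum integer c = ⌊3.4644⌋ + 1 = 4
Check: 4·14.47 = 57.88 > 50.13, while 3·14.47 = 43.41 ≤ 50.13

Final: 4 servers


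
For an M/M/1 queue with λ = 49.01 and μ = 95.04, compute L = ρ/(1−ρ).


ρ = λ/μ = 49.01/95.04 = 0.5157
L = ρ/(1−ρ) = 0.5157/(1 − 0.5157) = 0.5157/0.4843 = 1.0647

Final: 1.0647


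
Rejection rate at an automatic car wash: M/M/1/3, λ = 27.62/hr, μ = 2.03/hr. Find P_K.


ρ = λ/μ = 27.62/2.03 = 13.6059
P_K = (1−ρ)ρ^K/(1−ρ^(K+1)) = (-12.6059·2518.737505)/(1 − 34269.719153)
= -31750.981648/-34268.719153 = 0.926530

Final: 0.926530


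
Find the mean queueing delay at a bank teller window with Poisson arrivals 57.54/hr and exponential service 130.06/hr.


ρ = 57.54/130.06 = 0.4424
Wq = ρ/(μ−λ) = 0.4424/(130.06 − 57.54) = 0.4424/72.52 = 0.006101 hr

Final: 0.006101 hr


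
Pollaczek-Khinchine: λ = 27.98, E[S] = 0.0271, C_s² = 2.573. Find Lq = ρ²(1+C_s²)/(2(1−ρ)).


ρ = λ·E[S] = 27.98·0.0271 = 0.7583
Lq = ρ²(1+C_s²)/(2(1−ρ)) = 0.5750·(1+2.573)/(2·0.2417)
= 0.5750·3.5730/0.4835 = 4.24898

Final: 4.24898


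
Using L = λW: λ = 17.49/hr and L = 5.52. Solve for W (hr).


W = L/λ = 5.52/17.49 = 0.3156 hr

Final: 0.3156 hr


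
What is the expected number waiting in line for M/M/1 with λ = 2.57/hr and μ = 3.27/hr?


ρ = 2.57/3.27 = 0.7859
Lq = ρ²/(1−ρ) = 0.6177/0.2141 = 2.8855

Final: 2.8855


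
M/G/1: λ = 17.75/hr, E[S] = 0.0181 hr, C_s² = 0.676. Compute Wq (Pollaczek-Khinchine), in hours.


ρ = λ·E[S] = 17.75·0.0181 = 0.3213
E[S²] = E[S]²(1+C_s²) = 0.0181²·(1+0.676) = 0.0005491
Wq = λ·E[S²]/(2(1−ρ)) = 17.75·0.0005491/(2·0.6787) = 0.007180 hr

Final: 0.007180 hr


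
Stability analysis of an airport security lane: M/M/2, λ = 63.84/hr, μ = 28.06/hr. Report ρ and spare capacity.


Total capacity cμ = 2·28.06 = 56.12/hr
ρ = λ/(cμ) = 63.84/56.12 = 1.1376
Stable ⇔ ρ < 1: NO
Spare capacity = cμ − λ = 56.12 − 63.84 = -7.72/hr

Final: ρ = 1.1376; unstable; margin = -7.72/hr


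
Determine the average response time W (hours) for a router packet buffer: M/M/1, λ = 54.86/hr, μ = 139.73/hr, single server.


W = 1/(μ−λ) = 1/(139.73 − 54.86) = 1/84.87 = 0.01178 hr

Final: 0.01178 hr


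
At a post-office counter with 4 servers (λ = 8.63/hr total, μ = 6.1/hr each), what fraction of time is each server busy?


ρ = λ/(cμ) = 8.63/(4·6.1) = 8.63/24.40 = 0.3537

Final: 0.3537


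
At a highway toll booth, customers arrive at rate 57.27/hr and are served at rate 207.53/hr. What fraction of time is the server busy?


ρ = λ/μ = 57.27/207.53 = 0.2760

Final: 0.2760


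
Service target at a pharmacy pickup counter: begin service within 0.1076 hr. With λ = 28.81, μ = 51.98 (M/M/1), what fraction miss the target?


ρ = 28.81/51.98 = 0.5543
P(Wq > t) = ρ·e^{−(μ−λ)t} = 0.5543·e^{−2.4931}
= 0.5543·0.082654 = 0.045811

Final: 0.045811


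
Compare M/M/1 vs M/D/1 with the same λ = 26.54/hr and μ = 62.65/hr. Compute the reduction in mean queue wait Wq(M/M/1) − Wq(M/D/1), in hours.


ρ = 26.54/62.65 = 0.4236
Wq(M/M/1) = ρ/(μ−λ) = 0.4236/36.11 = 0.01173 hr
Wq(M/D/1) = ρ/(2(μ−λ)) = 0.005866 hr
Savings = 0.01173 − 0.005866 = 0.005866 hr

Final: 0.005866 hr


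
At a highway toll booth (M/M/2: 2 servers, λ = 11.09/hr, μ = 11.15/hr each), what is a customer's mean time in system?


a = 0.9946; ρ = 0.4973; P₀ = 0.335729
Lq = P₀·a^c·ρ/(c!(1−ρ)²) = 0.32681
Wq = Lq/λ = 0.32681/11.09 = 0.02947 hr
W = Wq + 1/μ = 0.02947 + 0.08969 = 0.11916 hr

Final: 0.11916 hr


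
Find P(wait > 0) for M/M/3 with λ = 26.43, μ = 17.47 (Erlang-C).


a = λ/μ = 1.5129; ρ = a/3 = 0.5043
P₀ = 0.207404 (from M/M/c formula)
C(c,a) = [a^c/(c!(1−ρ))]·P₀ = [3.46268/(6·0.4957)]·0.207404
= 1.16422·0.207404 = 0.241465

Final: 0.241465


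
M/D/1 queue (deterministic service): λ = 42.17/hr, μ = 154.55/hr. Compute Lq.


ρ = 42.17/154.55 = 0.2729
M/D/1: Lq = ρ²/(2(1−ρ)) = 0.07445/(2·0.7271) = 0.05119

Final: 0.05119


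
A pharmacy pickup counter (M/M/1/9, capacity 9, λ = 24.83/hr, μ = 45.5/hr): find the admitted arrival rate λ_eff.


ρ = 0.5457; P_K = (1−ρ)ρ^9/(1−ρ^10) = 0.001954
λ_eff = λ(1 − P_K) = 24.83·(1 − 0.001954) = 24.83·0.998046 = 24.7815 /hr

Final: 24.7815 /hr


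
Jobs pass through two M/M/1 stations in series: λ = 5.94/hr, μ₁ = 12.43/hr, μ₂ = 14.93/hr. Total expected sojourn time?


Each node sees arrival rate λ = 5.94/hr (tandem ⇒ throughput preserved).
W₁ = 1/(μ₁−λ) = 1/(12.43−5.94) = 0.15408 hr
W₂ = 1/(μ₂−λ) = 1/(14.93−5.94) = 0.11123 hr
W_total = W₁ + W₂ = 0.15408 + 0.11123 = 0.26532 hr

Final: 0.26532 hr


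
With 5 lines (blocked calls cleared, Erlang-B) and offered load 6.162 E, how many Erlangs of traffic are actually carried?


B(5,6.162) = 0.371563 (Erlang-B)
Carried load = a(1 − B) = 6.162·(1 − 0.371563) = 6.162·0.628437 = 3.8724 E

Final: 3.8724 Erlangs


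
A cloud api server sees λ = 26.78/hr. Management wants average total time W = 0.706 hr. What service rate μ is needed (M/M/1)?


W = 1/(μ−λ) ⇒ μ − λ = 1/W = 1/0.706 = 1.4164
μ = λ + 1/W = 26.78 + 1.4164 = 28.1964 per hr

Final: 28.1964 /hr


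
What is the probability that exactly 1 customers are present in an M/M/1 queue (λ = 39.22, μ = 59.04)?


ρ = 39.22/59.04 = 0.6643
P_n = (1−ρ)·ρ^n = (1 − 0.6643)·0.6643^1 = 0.3357·0.664295 = 0.223007

Final: 0.223007


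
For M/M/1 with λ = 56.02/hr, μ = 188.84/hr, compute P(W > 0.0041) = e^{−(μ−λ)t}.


W ~ Exponential(μ−λ) for M/M/1.
μ − λ = 188.84 − 56.02 = 132.8200
P(W > t) = e^{−(μ−λ)t} = e^{−0.5446} = 0.580096

Final: 0.580096


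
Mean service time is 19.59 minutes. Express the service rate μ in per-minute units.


μ = 1/(service time) in consistent units.
1 minute = 1 min, so μ = 1/19.59 = 0.05105 per minute

Final: 0.05105 /min


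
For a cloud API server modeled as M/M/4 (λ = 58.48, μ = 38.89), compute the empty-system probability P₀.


a = λ/μ = 58.48/38.89 = 1.5037; ρ = a/c = 0.3759
Σ_{k=0}^{3} a^k/k! (terms k=0..3) = 1.00000 + 1.50373 + 1.13060 + 0.56670 = 4.20103
Tail: a^4/(4!(1−ρ)) = 5.11302/(24·0.6241) = 0.34138
P₀ = 1/(4.20103 + 0.34138) = 1/4.54241 = 0.220147

Final: 0.220147


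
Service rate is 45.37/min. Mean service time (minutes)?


Mean service time = 1/μ = 1/45.37 minute = 0.02204 minute
In minutes: 0.02204 × 1 = 0.02204 min

Final: 0.02204 min


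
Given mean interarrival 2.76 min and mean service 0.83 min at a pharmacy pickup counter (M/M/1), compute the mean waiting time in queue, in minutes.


λ = 60/2.76 = 21.7391 /hr
μ = 60/0.83 = 72.2892 /hr
ρ = λ/μ = 21.7391/72.2892 = 0.3007
Wq = ρ/(μ−λ) = 0.3007/(72.2892−21.7391) = 0.005949 hr
In minutes: 0.005949·60 = 0.3569 min

Final: 0.3569 min


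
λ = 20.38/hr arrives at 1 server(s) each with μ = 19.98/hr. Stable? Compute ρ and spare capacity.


Total capacity cμ = 1·19.98 = 19.98/hr
ρ = λ/(cμ) = 20.38/19.98 = 1.0200
Stable ⇔ ρ < 1: NO
Spare capacity = cμ − λ = 19.98 − 20.38 = -0.40/hr

Final: ρ = 1.0200; unstable; margin = -0.40/hr


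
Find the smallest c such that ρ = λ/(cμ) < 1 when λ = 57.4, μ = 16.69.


Stability requires cμ > λ ⇔ c > λ/μ.
λ/μ = 57.4/16.69 = 3.4392
Minimum integer c = ⌊3.4392⌋ + 1 = 4
Check: 4·16.69 = 66.76 > 57.4, while 3·16.69 = 50.07 ≤ 57.4

Final: 4 servers


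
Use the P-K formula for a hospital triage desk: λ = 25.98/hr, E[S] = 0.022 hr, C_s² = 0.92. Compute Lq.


ρ = λ·E[S] = 25.98·0.022 = 0.5716
Lq = ρ²(1+C_s²)/(2(1−ρ)) = 0.3267·(1+0.92)/(2·0.4284)
= 0.3267·1.9200/0.8569 = 0.73199

Final: 0.73199


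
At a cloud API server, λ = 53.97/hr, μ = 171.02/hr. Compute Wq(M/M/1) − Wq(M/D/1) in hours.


ρ = 53.97/171.02 = 0.3156
Wq(M/M/1) = ρ/(μ−λ) = 0.3156/117.05 = 0.002696 hr
Wq(M/D/1) = ρ/(2(μ−λ)) = 0.001348 hr
Savings = 0.002696 − 0.001348 = 0.001348 hr

Final: 0.001348 hr


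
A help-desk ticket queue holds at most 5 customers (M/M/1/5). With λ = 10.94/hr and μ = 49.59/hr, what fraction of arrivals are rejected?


ρ = λ/μ = 10.94/49.59 = 0.2206
P_K = (1−ρ)ρ^K/(1−ρ^(K+1)) = (0.7794·0.0005225)/(1 − 0.0001153)
= 0.0004073/0.999885 = 0.0004073

Final: 0.0004073


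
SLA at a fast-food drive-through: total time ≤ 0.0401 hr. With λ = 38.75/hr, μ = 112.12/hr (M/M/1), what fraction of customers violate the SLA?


W ~ Exponential(μ−λ) for M/M/1.
μ − λ = 112.12 − 38.75 = 73.3700
P(W > t) = e^{−(μ−λ)t} = e^{−2.9421} = 0.052753

Final: 0.052753


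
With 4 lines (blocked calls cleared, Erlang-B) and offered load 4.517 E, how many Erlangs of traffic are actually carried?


B(4,4.517) = 0.358199 (Erlang-B)
Carried load = a(1 − B) = 4.517·(1 − 0.358199) = 4.517·0.641801 = 2.8990 E

Final: 2.8990 Erlangs


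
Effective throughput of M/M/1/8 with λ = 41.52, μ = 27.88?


ρ = 1.4892; P_K = (1−ρ)ρ^8/(1−ρ^9) = 0.337894
λ_eff = λ(1 − P_K) = 41.52·(1 − 0.337894) = 41.52·0.662106 = 27.4906 /hr

Final: 27.4906 /hr


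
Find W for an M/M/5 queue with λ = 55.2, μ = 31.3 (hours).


a = 1.7636; ρ = 0.3527; P₀ = 0.170778
Lq = P₀·a^c·ρ/(c!(1−ρ)²) = 0.02044
Wq = Lq/λ = 0.02044/55.2 = 0.0003703 hr
W = Wq + 1/μ = 0.0003703 + 0.03195 = 0.03232 hr

Final: 0.03232 hr


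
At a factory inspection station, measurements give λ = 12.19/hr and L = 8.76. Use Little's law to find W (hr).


W = L/λ = 8.76/12.19 = 0.7186 hr

Final: 0.7186 hr


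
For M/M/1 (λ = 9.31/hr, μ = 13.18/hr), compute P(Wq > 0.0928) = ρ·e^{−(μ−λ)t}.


ρ = 9.31/13.18 = 0.7064
P(Wq > t) = ρ·e^{−(μ−λ)t} = 0.7064·e^{−0.3591}
= 0.7064·0.698279 = 0.493246

Final: 0.493246


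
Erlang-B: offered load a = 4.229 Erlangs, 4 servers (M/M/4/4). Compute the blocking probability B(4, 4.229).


B(c,a) = (a^c/c!) / Σ_{k=0}^{c} a^k/k!
a^4/4! = 13.327218
Σ terms (k=0..4): 1.00000 + 4.22900 + 8.94222 + 12.60555 + 13.32722 = 40.103989
B = 13.327218/40.103989 = 0.332317

Final: 0.332317


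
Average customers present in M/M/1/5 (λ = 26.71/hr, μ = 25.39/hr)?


ρ = 26.71/25.39 = 1.0520
L = ρ[1 − (K+1)ρ^K + Kρ^(K+1)] / [(1−ρ)(1−ρ^(K+1))]
Numerator: 1.0520·(1 − 6·1.288415 + 5·1.355399) = 0.048919
Denominator: (-0.05199)·(-0.355399) = 0.018477
L = 0.048919/0.018477 = 2.6476

Final: 2.6476


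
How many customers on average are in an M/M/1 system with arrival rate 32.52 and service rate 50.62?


ρ = λ/μ = 32.52/50.62 = 0.6424
L = ρ/(1−ρ) = 0.6424/(1 − 0.6424) = 0.6424/0.3576 = 1.7967

Final: 1.7967


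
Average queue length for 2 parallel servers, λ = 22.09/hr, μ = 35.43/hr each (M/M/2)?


a = λ/μ = 0.6235; ρ = a/2 = 0.3117
P₀ = 0.524691
Lq = P₀·a^c·ρ / (c!·(1−ρ)²) = 0.524691·0.38873·0.3117/(2·0.47370)
= 0.06711

Final: 0.06711


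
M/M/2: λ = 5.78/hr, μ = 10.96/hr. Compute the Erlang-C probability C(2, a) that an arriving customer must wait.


a = λ/μ = 0.5274; ρ = a/2 = 0.2637
P₀ = 0.582671 (from M/M/c formula)
C(c,a) = [a^c/(c!(1−ρ))]·P₀ = [0.27812/(2·0.7363)]·0.582671
= 0.18886·0.582671 = 0.110044

Final: 0.110044


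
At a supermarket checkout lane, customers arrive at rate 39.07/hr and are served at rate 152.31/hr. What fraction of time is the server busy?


ρ = λ/μ = 39.07/152.31 = 0.2565

Final: 0.2565


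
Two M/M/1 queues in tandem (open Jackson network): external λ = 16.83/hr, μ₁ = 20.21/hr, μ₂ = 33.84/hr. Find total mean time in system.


Each node sees arrival rate λ = 16.83/hr (tandem ⇒ throughput preserved).
W₁ = 1/(μ₁−λ) = 1/(20.21−16.83) = 0.29586 hr
W₂ = 1/(μ₂−λ) = 1/(33.84−16.83) = 0.05879 hr
W_total = W₁ + W₂ = 0.29586 + 0.05879 = 0.35465 hr

Final: 0.35465 hr


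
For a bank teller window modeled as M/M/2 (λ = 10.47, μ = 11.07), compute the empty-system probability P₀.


a = λ/μ = 10.47/11.07 = 0.9458; ρ = a/c = 0.4729
Σ_{k=0}^{1} a^k/k! (terms k=0..1) = 1.00000 + 0.94580 = 1.94580
Tail: a^2/(2!(1−ρ)) = 0.89454/(2·0.5271) = 0.84855
P₀ = 1/(1.94580 + 0.84855) = 1/2.79434 = 0.357866

Final: 0.357866


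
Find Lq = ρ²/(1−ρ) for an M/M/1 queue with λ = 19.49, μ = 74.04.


ρ = 19.49/74.04 = 0.2632
Lq = ρ²/(1−ρ) = 0.06929/0.7368 = 0.09405

Final: 0.09405


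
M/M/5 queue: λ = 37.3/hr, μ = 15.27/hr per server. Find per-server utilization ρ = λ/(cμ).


ρ = λ/(cμ) = 37.3/(5·15.27) = 37.3/76.35 = 0.4885

Final: 0.4885


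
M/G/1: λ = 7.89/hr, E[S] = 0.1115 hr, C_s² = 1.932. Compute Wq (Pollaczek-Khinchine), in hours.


ρ = λ·E[S] = 7.89·0.1115 = 0.8797
E[S²] = E[S]²(1+C_s²) = 0.1115²·(1+1.932) = 0.036451
Wq = λ·E[S²]/(2(1−ρ)) = 7.89·0.036451/(2·0.1203) = 1.19570 hr

Final: 1.19570 hr


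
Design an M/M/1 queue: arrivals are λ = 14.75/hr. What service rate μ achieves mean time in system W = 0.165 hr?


W = 1/(μ−λ) ⇒ μ − λ = 1/W = 1/0.165 = 6.0606
μ = λ + 1/W = 14.75 + 6.0606 = 20.8106 per hr

Final: 20.8106 /hr


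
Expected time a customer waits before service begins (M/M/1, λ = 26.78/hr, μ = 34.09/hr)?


ρ = 26.78/34.09 = 0.7856
Wq = ρ/(μ−λ) = 0.7856/(34.09 − 26.78) = 0.7856/7.31 = 0.1075 hr

Final: 0.1075 hr


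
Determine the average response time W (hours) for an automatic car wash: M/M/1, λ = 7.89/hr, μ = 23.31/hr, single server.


W = 1/(μ−λ) = 1/(23.31 − 7.89) = 1/15.42 = 0.06485 hr

Final: 0.06485 hr


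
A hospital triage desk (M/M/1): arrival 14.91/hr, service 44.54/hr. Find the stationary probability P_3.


ρ = 14.91/44.54 = 0.3348
P_n = (1−ρ)·ρ^n = (1 − 0.3348)·0.3348^3 = 0.6652·0.037513 = 0.024955

Final: 0.024955


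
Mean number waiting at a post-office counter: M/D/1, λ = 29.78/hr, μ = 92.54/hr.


ρ = 29.78/92.54 = 0.3218
M/D/1: Lq = ρ²/(2(1−ρ)) = 0.1036/(2·0.6782) = 0.07635

Final: 0.07635


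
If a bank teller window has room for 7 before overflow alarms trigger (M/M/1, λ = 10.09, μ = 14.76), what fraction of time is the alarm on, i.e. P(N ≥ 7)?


ρ = 10.09/14.76 = 0.6836
P(N ≥ n) = ρ^n = 0.6836^7 = 0.069764

Final: 0.069764


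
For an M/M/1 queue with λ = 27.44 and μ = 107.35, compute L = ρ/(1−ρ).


ρ = λ/μ = 27.44/107.35 = 0.2556
L = ρ/(1−ρ) = 0.2556/(1 − 0.2556) = 0.2556/0.7444 = 0.3434

Final: 0.3434


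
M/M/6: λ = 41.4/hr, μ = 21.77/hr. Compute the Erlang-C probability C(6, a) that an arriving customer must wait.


a = λ/μ = 1.9017; ρ = a/6 = 0.3169
P₀ = 0.149152 (from M/M/c formula)
C(c,a) = [a^c/(c!(1−ρ))]·P₀ = [47.29895/(720·0.6831)]·0.149152
= 0.09618·0.149152 = 0.014345

Final: 0.014345


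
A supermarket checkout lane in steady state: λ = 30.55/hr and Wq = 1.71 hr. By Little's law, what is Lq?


Lq = λWq = 30.55·1.71 = 52.2405

Final: 52.2405


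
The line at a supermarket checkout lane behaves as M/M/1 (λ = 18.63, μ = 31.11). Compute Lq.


ρ = 18.63/31.11 = 0.5988
Lq = ρ²/(1−ρ) = 0.3586/0.4012 = 0.8939

Final: 0.8939


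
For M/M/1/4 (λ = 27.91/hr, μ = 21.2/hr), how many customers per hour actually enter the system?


ρ = 1.3165; P_K = (1−ρ)ρ^4/(1−ρ^5) = 0.321781
λ_eff = λ(1 − P_K) = 27.91·(1 − 0.321781) = 27.91·0.678219 = 18.9291 /hr

Final: 18.9291 /hr


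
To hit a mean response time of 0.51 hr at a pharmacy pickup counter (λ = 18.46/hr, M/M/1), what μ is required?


W = 1/(μ−λ) ⇒ μ − λ = 1/W = 1/0.51 = 1.9608
μ = λ + 1/W = 18.46 + 1.9608 = 20.4208 per hr

Final: 20.4208 /hr


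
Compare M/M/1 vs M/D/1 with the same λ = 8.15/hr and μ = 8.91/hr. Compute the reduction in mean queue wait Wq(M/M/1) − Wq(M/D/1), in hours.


ρ = 8.15/8.91 = 0.9147
Wq(M/M/1) = ρ/(μ−λ) = 0.9147/0.7600 = 1.20356 hr
Wq(M/D/1) = ρ/(2(μ−λ)) = 0.60178 hr
Savings = 1.20356 − 0.60178 = 0.60178 hr

Final: 0.60178 hr


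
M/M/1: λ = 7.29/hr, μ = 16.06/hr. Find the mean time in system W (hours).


W = 1/(μ−λ) = 1/(16.06 − 7.29) = 1/8.77 = 0.1140 hr

Final: 0.1140 hr


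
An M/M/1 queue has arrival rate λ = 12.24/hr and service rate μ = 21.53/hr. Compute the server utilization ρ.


ρ = λ/μ = 12.24/21.53 = 0.5685

Final: 0.5685


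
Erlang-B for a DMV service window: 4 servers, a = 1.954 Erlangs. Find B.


B(c,a) = (a^c/c!) / Σ_{k=0}^{c} a^k/k!
a^4/4! = 0.607417
Σ terms (k=0..4): 1.00000 + 1.95400 + 1.90906 + 1.24343 + 0.60742 = 6.713908
B = 0.607417/6.713908 = 0.090471

Final: 0.090471


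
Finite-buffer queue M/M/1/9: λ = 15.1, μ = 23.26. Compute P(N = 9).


ρ = λ/μ = 15.1/23.26 = 0.6492
P_K = (1−ρ)ρ^K/(1−ρ^(K+1)) = (0.3508·0.020479)/(1 − 0.013295)
= 0.007184/0.986705 = 0.007281

Final: 0.007281


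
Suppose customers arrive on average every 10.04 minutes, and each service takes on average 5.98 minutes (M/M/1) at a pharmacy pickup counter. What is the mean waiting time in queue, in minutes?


λ = 60/10.04 = 5.9761 /hr
μ = 60/5.98 = 10.0334 /hr
ρ = λ/μ = 5.9761/10.0334 = 0.5956
Wq = ρ/(μ−λ) = 0.5956/(10.0334−5.9761) = 0.14680 hr
In minutes: 0.14680·60 = 8.808 min

Final: 8.808 min


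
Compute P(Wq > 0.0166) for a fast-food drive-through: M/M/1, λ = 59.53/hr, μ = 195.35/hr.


ρ = 59.53/195.35 = 0.3047
P(Wq > t) = ρ·e^{−(μ−λ)t} = 0.3047·e^{−2.2546}
= 0.3047·0.104914 = 0.031971

Final: 0.031971


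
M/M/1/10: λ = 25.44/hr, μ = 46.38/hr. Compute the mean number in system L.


ρ = 25.44/46.38 = 0.5485
L = ρ[1 − (K+1)ρ^K + Kρ^(K+1)] / [(1−ρ)(1−ρ^(K+1))]
Numerator: 0.5485·(1 − 11·0.002465 + 10·0.001352) = 0.541055
Denominator: (0.4515)·(0.998648) = 0.450877
L = 0.541055/0.450877 = 1.2000

Final: 1.2000


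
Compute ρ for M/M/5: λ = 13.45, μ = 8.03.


ρ = λ/(cμ) = 13.45/(5·8.03) = 13.45/40.15 = 0.3350

Final: 0.3350


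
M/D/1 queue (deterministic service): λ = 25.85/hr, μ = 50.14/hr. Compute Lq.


ρ = 25.85/50.14 = 0.5156
M/D/1: Lq = ρ²/(2(1−ρ)) = 0.2658/(2·0.4844) = 0.27433

Final: 0.27433


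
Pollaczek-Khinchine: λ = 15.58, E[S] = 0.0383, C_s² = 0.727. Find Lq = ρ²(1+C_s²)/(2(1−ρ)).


ρ = λ·E[S] = 15.58·0.0383 = 0.5967
Lq = ρ²(1+C_s²)/(2(1−ρ)) = 0.3561·(1+0.727)/(2·0.4033)
= 0.3561·1.7270/0.8066 = 0.76240

Final: 0.76240


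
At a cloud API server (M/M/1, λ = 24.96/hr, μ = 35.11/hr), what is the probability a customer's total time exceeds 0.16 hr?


W ~ Exponential(μ−λ) for M/M/1.
μ − λ = 35.11 − 24.96 = 10.1500
P(W > t) = e^{−(μ−λ)t} = e^{−1.6240} = 0.197109

Final: 0.197109


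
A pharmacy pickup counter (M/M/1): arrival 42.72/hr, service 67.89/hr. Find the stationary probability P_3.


ρ = 42.72/67.89 = 0.6293
P_n = (1−ρ)·ρ^n = (1 − 0.6293)·0.6293^3 = 0.3707·0.249159 = 0.092375

Final: 0.092375


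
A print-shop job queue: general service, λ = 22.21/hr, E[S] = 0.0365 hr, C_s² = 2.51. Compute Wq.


ρ = λ·E[S] = 22.21·0.0365 = 0.8107
E[S²] = E[S]²(1+C_s²) = 0.0365²·(1+2.51) = 0.004676
Wq = λ·E[S²]/(2(1−ρ)) = 22.21·0.004676/(2·0.1893) = 0.27427 hr

Final: 0.27427 hr


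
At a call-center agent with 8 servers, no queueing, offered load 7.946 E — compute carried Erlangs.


B(8,7.946) = 0.232569 (Erlang-B)
Carried load = a(1 − B) = 7.946·(1 − 0.232569) = 7.946·0.767431 = 6.0980 E

Final: 6.0980 Erlangs


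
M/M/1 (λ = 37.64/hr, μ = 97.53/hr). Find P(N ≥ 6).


ρ = 37.64/97.53 = 0.3859
P(N ≥ n) = ρ^n = 0.3859^6 = 0.003304

Final: 0.003304


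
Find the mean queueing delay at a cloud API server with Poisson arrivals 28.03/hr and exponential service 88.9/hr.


ρ = 28.03/88.9 = 0.3153
Wq = ρ/(μ−λ) = 0.3153/(88.9 − 28.03) = 0.3153/60.87 = 0.005180 hr

Final: 0.005180 hr


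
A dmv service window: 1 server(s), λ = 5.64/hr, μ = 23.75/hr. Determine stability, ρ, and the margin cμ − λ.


Total capacity cμ = 1·23.75 = 23.75/hr
ρ = λ/(cμ) = 5.64/23.75 = 0.2375
Stable ⇔ ρ < 1: YES
Spare capacity = cμ − λ = 23.75 − 5.64 = 18.11/hr

Final: ρ = 0.2375; stable; margin = 18.11/hr


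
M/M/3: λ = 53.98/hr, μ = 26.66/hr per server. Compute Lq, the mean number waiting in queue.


a = λ/μ = 2.0248; ρ = a/3 = 0.6749
P₀ = 0.107178
Lq = P₀·a^c·ρ / (c!·(1−ρ)²) = 0.107178·8.30077·0.6749/(6·0.10568)
= 0.94697

Final: 0.94697


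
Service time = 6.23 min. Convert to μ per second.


μ = 1/(service time) in consistent units.
1 second = 0.0166667 min, so μ = 0.0166667/6.23 = 0.002675 per second

Final: 0.002675 /sec


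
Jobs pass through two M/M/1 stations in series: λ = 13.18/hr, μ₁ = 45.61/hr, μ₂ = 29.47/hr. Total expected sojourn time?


Each node sees arrival rate λ = 13.18/hr (tandem ⇒ throughput preserved).
W₁ = 1/(μ₁−λ) = 1/(45.61−13.18) = 0.03084 hr
W₂ = 1/(μ₂−λ) = 1/(29.47−13.18) = 0.06139 hr
W_total = W₁ + W₂ = 0.03084 + 0.06139 = 0.09222 hr

Final: 0.09222 hr


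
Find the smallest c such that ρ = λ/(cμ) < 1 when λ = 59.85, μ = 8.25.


Stability requires cμ > λ ⇔ c > λ/μ.
λ/μ = 59.85/8.25 = 7.2545
Minimum integer c = ⌊7.2545⌋ + 1 = 8
Check: 8·8.25 = 66.00 > 59.85, while 7·8.25 = 57.75 ≤ 59.85

Final: 8 servers


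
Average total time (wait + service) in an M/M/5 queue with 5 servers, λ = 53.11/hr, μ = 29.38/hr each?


a = 1.8077; ρ = 0.3615; P₀ = 0.163320
Lq = P₀·a^c·ρ/(c!(1−ρ)²) = 0.02330
Wq = Lq/λ = 0.02330/53.11 = 0.0004387 hr
W = Wq + 1/μ = 0.0004387 + 0.03404 = 0.03448 hr

Final: 0.03448 hr


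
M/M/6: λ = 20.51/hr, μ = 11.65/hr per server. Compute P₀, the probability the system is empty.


a = λ/μ = 20.51/11.65 = 1.7605; ρ = a/c = 0.2934
Σ_{k=0}^{5} a^k/k! (terms k=0..5) = 1.00000 + 1.76052 + 1.54971 + 0.90943 + 0.40027 + 0.14093 = 5.76085
Tail: a^6/(6!(1−ρ)) = 29.77408/(720·0.7066) = 0.05853
P₀ = 1/(5.76085 + 0.05853) = 1/5.81937 = 0.171840

Final: 0.171840


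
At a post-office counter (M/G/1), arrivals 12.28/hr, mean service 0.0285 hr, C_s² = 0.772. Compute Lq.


ρ = λ·E[S] = 12.28·0.0285 = 0.3500
Lq = ρ²(1+C_s²)/(2(1−ρ)) = 0.1225·(1+0.772)/(2·0.6500)
= 0.1225·1.7720/1.3000 = 0.16695

Final: 0.16695


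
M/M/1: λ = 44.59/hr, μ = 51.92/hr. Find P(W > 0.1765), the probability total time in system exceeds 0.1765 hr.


W ~ Exponential(μ−λ) for M/M/1.
μ − λ = 51.92 − 44.59 = 7.3300
P(W > t) = e^{−(μ−λ)t} = e^{−1.2937} = 0.274242

Final: 0.274242


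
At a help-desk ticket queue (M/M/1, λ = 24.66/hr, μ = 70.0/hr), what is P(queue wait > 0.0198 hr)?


ρ = 24.66/70.0 = 0.3523
P(Wq > t) = ρ·e^{−(μ−λ)t} = 0.3523·e^{−0.8977}
= 0.3523·0.407493 = 0.143554

Final: 0.143554


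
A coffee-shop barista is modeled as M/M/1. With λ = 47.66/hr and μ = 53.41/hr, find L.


ρ = λ/μ = 47.66/53.41 = 0.8923
L = ρ/(1−ρ) = 0.8923/(1 − 0.8923) = 0.8923/0.1077 = 8.2887

Final: 8.2887


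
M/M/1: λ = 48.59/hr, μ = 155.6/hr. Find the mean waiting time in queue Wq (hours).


ρ = 48.59/155.6 = 0.3123
Wq = ρ/(μ−λ) = 0.3123/(155.6 − 48.59) = 0.3123/107.01 = 0.002918 hr

Final: 0.002918 hr


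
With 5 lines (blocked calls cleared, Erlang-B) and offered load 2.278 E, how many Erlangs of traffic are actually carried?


B(5,2.278) = 0.053946 (Erlang-B)
Carried load = a(1 − B) = 2.278·(1 − 0.053946) = 2.278·0.946054 = 2.1551 E

Final: 2.1551 Erlangs


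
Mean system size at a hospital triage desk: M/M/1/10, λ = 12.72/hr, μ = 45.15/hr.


ρ = 12.72/45.15 = 0.2817
L = ρ[1 − (K+1)ρ^K + Kρ^(K+1)] / [(1−ρ)(1−ρ^(K+1))]
Numerator: 0.2817·(1 − 11·0.000003150 + 10·0.0000008874) = 0.281720
Denominator: (0.7183)·(0.999999) = 0.718272
L = 0.281720/0.718272 = 0.3922

Final: 0.3922


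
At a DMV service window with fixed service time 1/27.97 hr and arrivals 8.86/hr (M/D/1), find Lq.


ρ = 8.86/27.97 = 0.3168
M/D/1: Lq = ρ²/(2(1−ρ)) = 0.1003/(2·0.6832) = 0.07343

Final: 0.07343


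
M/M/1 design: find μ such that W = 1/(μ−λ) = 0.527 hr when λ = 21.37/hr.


W = 1/(μ−λ) ⇒ μ − λ = 1/W = 1/0.527 = 1.8975
μ = λ + 1/W = 21.37 + 1.8975 = 23.2675 per hr

Final: 23.2675 /hr


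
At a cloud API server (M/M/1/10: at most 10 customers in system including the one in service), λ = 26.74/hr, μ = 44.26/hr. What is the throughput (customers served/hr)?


ρ = 0.6042; P_K = (1−ρ)ρ^10/(1−ρ^11) = 0.002575
λ_eff = λ(1 − P_K) = 26.74·(1 − 0.002575) = 26.74·0.997425 = 26.6712 /hr

Final: 26.6712 /hr


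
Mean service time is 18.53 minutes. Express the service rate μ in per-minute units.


μ = 1/(service time) in consistent units.
1 minute = 1 min, so μ = 1/18.53 = 0.05397 per minute

Final: 0.05397 /min


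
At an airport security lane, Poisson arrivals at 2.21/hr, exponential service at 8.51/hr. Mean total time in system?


W = 1/(μ−λ) = 1/(8.51 − 2.21) = 1/6.30 = 0.1587 hr

Final: 0.1587 hr


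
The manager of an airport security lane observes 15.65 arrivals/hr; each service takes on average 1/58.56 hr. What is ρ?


ρ = λ/μ = 15.65/58.56 = 0.2672

Final: 0.2672


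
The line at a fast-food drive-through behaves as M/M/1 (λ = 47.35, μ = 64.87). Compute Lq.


ρ = 47.35/64.87 = 0.7299
Lq = ρ²/(1−ρ) = 0.5328/0.2701 = 1.9727

Final: 1.9727


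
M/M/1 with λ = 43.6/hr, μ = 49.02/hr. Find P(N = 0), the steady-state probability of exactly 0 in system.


ρ = 43.6/49.02 = 0.8894
P_n = (1−ρ)·ρ^n = (1 − 0.8894)·0.8894^0 = 0.1106·1.000000 = 0.110567

Final: 0.110567


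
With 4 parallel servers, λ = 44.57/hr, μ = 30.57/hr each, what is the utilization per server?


ρ = λ/(cμ) = 44.57/(4·30.57) = 44.57/122.28 = 0.3645

Final: 0.3645


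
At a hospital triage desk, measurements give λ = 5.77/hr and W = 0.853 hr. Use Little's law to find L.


L = λW = 5.77·0.853 = 4.9218

Final: 4.9218


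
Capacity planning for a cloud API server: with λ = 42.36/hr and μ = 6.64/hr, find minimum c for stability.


Stability requires cμ > λ ⇔ c > λ/μ.
λ/μ = 42.36/6.64 = 6.3795
Minimum integer c = ⌊6.3795⌋ + 1 = 7
Check: 7·6.64 = 46.48 > 42.36, while 6·6.64 = 39.84 ≤ 42.36

Final: 7 servers


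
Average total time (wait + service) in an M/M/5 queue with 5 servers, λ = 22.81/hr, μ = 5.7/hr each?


a = 4.0018; ρ = 0.8004; P₀ = 0.012952
Lq = P₀·a^c·ρ/(c!(1−ρ)²) = 2.22403
Wq = Lq/λ = 2.22403/22.81 = 0.09750 hr
W = Wq + 1/μ = 0.09750 + 0.17544 = 0.27294 hr

Final: 0.27294 hr


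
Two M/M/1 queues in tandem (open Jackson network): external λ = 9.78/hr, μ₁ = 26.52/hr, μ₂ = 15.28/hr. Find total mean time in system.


Each node sees arrival rate λ = 9.78/hr (tandem ⇒ throughput preserved).
W₁ = 1/(μ₁−λ) = 1/(26.52−9.78) = 0.05974 hr
W₂ = 1/(μ₂−λ) = 1/(15.28−9.78) = 0.18182 hr
W_total = W₁ + W₂ = 0.05974 + 0.18182 = 0.24156 hr

Final: 0.24156 hr


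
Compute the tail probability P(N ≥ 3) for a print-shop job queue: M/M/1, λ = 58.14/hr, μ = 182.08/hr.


ρ = 58.14/182.08 = 0.3193
P(N ≥ n) = ρ^n = 0.3193^3 = 0.032557

Final: 0.032557


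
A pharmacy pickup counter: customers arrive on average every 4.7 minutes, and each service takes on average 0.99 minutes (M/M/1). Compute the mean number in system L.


λ = 60/4.7 = 12.7660 /hr
μ = 60/0.99 = 60.6061 /hr
ρ = λ/μ = 12.7660/60.6061 = 0.2106
L = ρ/(1−ρ) = 0.2106/0.7894 = 0.2668

Final: 0.2668


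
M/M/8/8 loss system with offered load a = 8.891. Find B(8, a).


B(c,a) = (a^c/c!) / Σ_{k=0}^{c} a^k/k!
a^8/8! = 968.465955
Σ terms (k=0..8): 1.00000 + 8.89100 + 39.52494 + 117.13875 + 260.37015 + 462.99021 + 686.07432 + 871.41240 + 968.46596 = 3415.867727
B = 968.465955/3415.867727 = 0.283520

Final: 0.283520


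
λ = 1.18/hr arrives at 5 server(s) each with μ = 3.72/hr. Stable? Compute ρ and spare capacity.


Total capacity cμ = 5·3.72 = 18.60/hr
ρ = λ/(cμ) = 1.18/18.60 = 0.06344
Stable ⇔ ρ < 1: YES
Spare capacity = cμ − λ = 18.60 − 1.18 = 17.42/hr

Final: ρ = 0.06344; stable; margin = 17.42/hr


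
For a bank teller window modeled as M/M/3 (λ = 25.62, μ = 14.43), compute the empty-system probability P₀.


a = λ/μ = 25.62/14.43 = 1.7755; ρ = a/c = 0.5918
Σ_{k=0}^{2} a^k/k! (terms k=0..2) = 1.00000 + 1.77547 + 1.57614 = 4.35161
Tail: a^3/(3!(1−ρ)) = 5.59678/(6·0.4082) = 2.28527
P₀ = 1/(4.35161 + 2.28527) = 1/6.63688 = 0.150673

Final: 0.150673


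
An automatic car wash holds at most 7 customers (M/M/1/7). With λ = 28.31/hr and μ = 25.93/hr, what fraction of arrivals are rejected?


ρ = λ/μ = 28.31/25.93 = 1.0918
P_K = (1−ρ)ρ^K/(1−ρ^(K+1)) = (-0.09179·1.849105)/(1 − 2.018826)
= -0.169721/-1.018826 = 0.166585

Final: 0.166585


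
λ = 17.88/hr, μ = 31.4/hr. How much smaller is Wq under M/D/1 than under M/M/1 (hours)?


ρ = 17.88/31.4 = 0.5694
Wq(M/M/1) = ρ/(μ−λ) = 0.5694/13.52 = 0.04212 hr
Wq(M/D/1) = ρ/(2(μ−λ)) = 0.02106 hr
Savings = 0.04212 − 0.02106 = 0.02106 hr

Final: 0.02106 hr


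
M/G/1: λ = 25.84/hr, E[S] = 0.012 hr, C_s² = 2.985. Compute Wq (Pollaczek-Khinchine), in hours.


ρ = λ·E[S] = 25.84·0.012 = 0.3101
E[S²] = E[S]²(1+C_s²) = 0.012²·(1+2.985) = 0.0005738
Wq = λ·E[S²]/(2(1−ρ)) = 25.84·0.0005738/(2·0.6899) = 0.01075 hr

Final: 0.01075 hr


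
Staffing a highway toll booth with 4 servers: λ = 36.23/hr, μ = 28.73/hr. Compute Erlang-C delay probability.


a = λ/μ = 1.2611; ρ = a/4 = 0.3153
P₀ = 0.282144 (from M/M/c formula)
C(c,a) = [a^c/(c!(1−ρ))]·P₀ = [2.52890/(24·0.6847)]·0.282144
= 0.15388·0.282144 = 0.043418

Final: 0.043418


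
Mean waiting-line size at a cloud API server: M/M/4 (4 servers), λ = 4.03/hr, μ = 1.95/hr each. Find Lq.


a = λ/μ = 2.0667; ρ = a/4 = 0.5167
P₀ = 0.121271
Lq = P₀·a^c·ρ / (c!·(1−ρ)²) = 0.121271·18.24239·0.5167/(24·0.23361)
= 0.20387

Final: 0.20387


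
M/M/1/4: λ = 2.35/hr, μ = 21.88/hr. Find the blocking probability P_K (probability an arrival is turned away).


ρ = λ/μ = 2.35/21.88 = 0.1074
P_K = (1−ρ)ρ^K/(1−ρ^(K+1)) = (0.8926·0.0001331)/(1 − 0.00001429)
= 0.0001188/0.999986 = 0.0001188

Final: 0.0001188


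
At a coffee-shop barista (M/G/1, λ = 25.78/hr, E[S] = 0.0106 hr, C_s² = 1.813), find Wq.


ρ = λ·E[S] = 25.78·0.0106 = 0.2733
E[S²] = E[S]²(1+C_s²) = 0.0106²·(1+1.813) = 0.0003161
Wq = λ·E[S²]/(2(1−ρ)) = 25.78·0.0003161/(2·0.7267) = 0.005606 hr

Final: 0.005606 hr


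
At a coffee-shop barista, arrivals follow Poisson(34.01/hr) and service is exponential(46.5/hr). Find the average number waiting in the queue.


ρ = 34.01/46.5 = 0.7314
Lq = ρ²/(1−ρ) = 0.5349/0.2686 = 1.9916

Final: 1.9916


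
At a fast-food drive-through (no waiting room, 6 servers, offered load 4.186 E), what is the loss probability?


B(c,a) = (a^c/c!) / Σ_{k=0}^{c} a^k/k!
a^6/6! = 7.472447
Σ terms (k=0..6): 1.00000 + 4.18600 + 8.76130 + 12.22493 + 12.79339 + 10.71063 + 7.47245 = 57.148693
B = 7.472447/57.148693 = 0.130754

Final: 0.130754


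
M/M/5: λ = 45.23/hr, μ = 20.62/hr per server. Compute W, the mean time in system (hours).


a = 2.1935; ρ = 0.4387; P₀ = 0.110172
Lq = P₀·a^c·ρ/(c!(1−ρ)²) = 0.06492
Wq = Lq/λ = 0.06492/45.23 = 0.001435 hr
W = Wq + 1/μ = 0.001435 + 0.04850 = 0.04993 hr

Final: 0.04993 hr


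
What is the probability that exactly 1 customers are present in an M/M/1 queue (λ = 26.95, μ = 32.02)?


ρ = 26.95/32.02 = 0.8417
P_n = (1−ρ)·ρ^n = (1 − 0.8417)·0.8417^1 = 0.1583·0.841661 = 0.133267

Final: 0.133267


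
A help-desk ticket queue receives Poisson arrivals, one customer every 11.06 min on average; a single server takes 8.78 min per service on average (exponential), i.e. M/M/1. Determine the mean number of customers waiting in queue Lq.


λ = 60/11.06 = 5.4250 /hr
μ = 60/8.78 = 6.8337 /hr
ρ = λ/μ = 5.4250/6.8337 = 0.7939
Lq = ρ²/(1−ρ) = 0.6302/0.2061 = 3.0570

Final: 3.0570


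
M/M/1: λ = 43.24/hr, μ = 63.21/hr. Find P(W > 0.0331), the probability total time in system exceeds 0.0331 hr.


W ~ Exponential(μ−λ) for M/M/1.
μ − λ = 63.21 − 43.24 = 19.9700
P(W > t) = e^{−(μ−λ)t} = e^{−0.6610} = 0.516331

Final: 0.516331


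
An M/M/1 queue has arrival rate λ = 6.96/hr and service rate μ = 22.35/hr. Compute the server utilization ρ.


ρ = λ/μ = 6.96/22.35 = 0.3114

Final: 0.3114


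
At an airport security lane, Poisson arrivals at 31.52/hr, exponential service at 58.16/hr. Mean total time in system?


W = 1/(μ−λ) = 1/(58.16 − 31.52) = 1/26.64 = 0.03754 hr

Final: 0.03754 hr


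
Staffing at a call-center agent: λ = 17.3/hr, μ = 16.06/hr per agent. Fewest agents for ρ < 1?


Stability requires cμ > λ ⇔ c > λ/μ.
λ/μ = 17.3/16.06 = 1.0772
Minimum integer c = ⌊1.0772⌋ + 1 = 2
Check: 2·16.06 = 32.12 > 17.3, while 1·16.06 = 16.06 ≤ 17.3

Final: 2 servers


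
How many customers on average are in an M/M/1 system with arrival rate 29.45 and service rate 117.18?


ρ = λ/μ = 29.45/117.18 = 0.2513
L = ρ/(1−ρ) = 0.2513/(1 − 0.2513) = 0.2513/0.7487 = 0.3357

Final: 0.3357


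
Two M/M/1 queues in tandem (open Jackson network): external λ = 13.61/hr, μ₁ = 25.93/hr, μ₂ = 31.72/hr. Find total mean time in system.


Each node sees arrival rate λ = 13.61/hr (tandem ⇒ throughput preserved).
W₁ = 1/(μ₁−λ) = 1/(25.93−13.61) = 0.08117 hr
W₂ = 1/(μ₂−λ) = 1/(31.72−13.61) = 0.05522 hr
W_total = W₁ + W₂ = 0.08117 + 0.05522 = 0.13639 hr

Final: 0.13639 hr


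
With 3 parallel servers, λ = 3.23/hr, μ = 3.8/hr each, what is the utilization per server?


ρ = λ/(cμ) = 3.23/(3·3.8) = 3.23/11.40 = 0.2833

Final: 0.2833


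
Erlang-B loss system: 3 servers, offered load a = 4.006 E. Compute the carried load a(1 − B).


B(3,4.006) = 0.451247 (Erlang-B)
Carried load = a(1 − B) = 4.006·(1 − 0.451247) = 4.006·0.548753 = 2.1983 E

Final: 2.1983 Erlangs


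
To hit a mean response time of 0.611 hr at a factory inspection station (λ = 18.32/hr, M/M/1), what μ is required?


W = 1/(μ−λ) ⇒ μ − λ = 1/W = 1/0.611 = 1.6367
μ = λ + 1/W = 18.32 + 1.6367 = 19.9567 per hr

Final: 19.9567 /hr


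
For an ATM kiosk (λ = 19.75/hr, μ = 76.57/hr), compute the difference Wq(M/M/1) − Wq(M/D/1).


ρ = 19.75/76.57 = 0.2579
Wq(M/M/1) = ρ/(μ−λ) = 0.2579/56.82 = 0.004539 hr
Wq(M/D/1) = ρ/(2(μ−λ)) = 0.002270 hr
Savings = 0.004539 − 0.002270 = 0.002270 hr

Final: 0.002270 hr


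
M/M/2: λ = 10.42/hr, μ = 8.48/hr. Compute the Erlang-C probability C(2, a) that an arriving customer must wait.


a = λ/μ = 1.2288; ρ = a/2 = 0.6144
P₀ = 0.238860 (from M/M/c formula)
C(c,a) = [a^c/(c!(1−ρ))]·P₀ = [1.50988/(2·0.3856)]·0.238860
= 1.95777·0.238860 = 0.467634

Final: 0.467634


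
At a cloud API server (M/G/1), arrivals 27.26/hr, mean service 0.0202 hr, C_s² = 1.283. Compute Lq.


ρ = λ·E[S] = 27.26·0.0202 = 0.5507
Lq = ρ²(1+C_s²)/(2(1−ρ)) = 0.3032·(1+1.283)/(2·0.4493)
= 0.3032·2.2830/0.8987 = 0.77028

Final: 0.77028


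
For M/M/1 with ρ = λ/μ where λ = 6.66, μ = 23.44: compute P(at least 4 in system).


ρ = 6.66/23.44 = 0.2841
P(N ≥ n) = ρ^n = 0.2841^4 = 0.006517

Final: 0.006517


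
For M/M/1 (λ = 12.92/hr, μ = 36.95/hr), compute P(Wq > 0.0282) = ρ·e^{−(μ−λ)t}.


ρ = 12.92/36.95 = 0.3497
P(Wq > t) = ρ·e^{−(μ−λ)t} = 0.3497·e^{−0.6776}
= 0.3497·0.507811 = 0.177562

Final: 0.177562


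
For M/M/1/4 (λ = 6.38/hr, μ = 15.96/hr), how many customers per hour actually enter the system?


ρ = 0.3997; P_K = (1−ρ)ρ^4/(1−ρ^5) = 0.015486
λ_eff = λ(1 − P_K) = 6.38·(1 − 0.015486) = 6.38·0.984514 = 6.2812 /hr

Final: 6.2812 /hr


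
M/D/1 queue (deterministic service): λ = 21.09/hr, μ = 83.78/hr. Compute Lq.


ρ = 21.09/83.78 = 0.2517
M/D/1: Lq = ρ²/(2(1−ρ)) = 0.06337/(2·0.7483) = 0.04234

Final: 0.04234


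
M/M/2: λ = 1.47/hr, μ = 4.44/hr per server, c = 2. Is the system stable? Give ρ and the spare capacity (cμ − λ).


Total capacity cμ = 2·4.44 = 8.88/hr
ρ = λ/(cμ) = 1.47/8.88 = 0.1655
Stable ⇔ ρ < 1: YES
Spare capacity = cμ − λ = 8.88 − 1.47 = 7.41/hr

Final: ρ = 0.1655; stable; margin = 7.41/hr


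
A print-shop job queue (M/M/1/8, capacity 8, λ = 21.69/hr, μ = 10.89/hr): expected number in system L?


ρ = 21.69/10.89 = 1.9917
L = ρ[1 − (K+1)ρ^K + Kρ^(K+1)] / [(1−ρ)(1−ρ^(K+1))]
Numerator: 1.9917·(1 − 9·247.658580 + 8·493.270394) = 3422.271578
Denominator: (-0.9917)·(-492.270394) = 488.202044
L = 3422.271578/488.202044 = 7.0099

Final: 7.0099


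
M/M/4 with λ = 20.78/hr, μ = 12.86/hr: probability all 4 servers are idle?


a = λ/μ = 20.78/12.86 = 1.6159; ρ = a/c = 0.4040
Σ_{k=0}^{3} a^k/k! (terms k=0..3) = 1.00000 + 1.61586 + 1.30551 + 0.70317 = 4.62454
Tail: a^4/(4!(1−ρ)) = 6.81739/(24·0.5960) = 0.47658
P₀ = 1/(4.62454 + 0.47658) = 1/5.10112 = 0.196035

Final: 0.196035


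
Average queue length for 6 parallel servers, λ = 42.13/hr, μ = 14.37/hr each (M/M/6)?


a = λ/μ = 2.9318; ρ = a/6 = 0.4886
P₀ = 0.052527
Lq = P₀·a^c·ρ / (c!·(1−ρ)²) = 0.052527·635.05033·0.4886/(720·0.26150)
= 0.08657

Final: 0.08657


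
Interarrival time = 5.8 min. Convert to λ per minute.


λ = 1/(interarrival time) in consistent units.
1 minute = 1 min, so λ = 1/5.8 = 0.1724 per minute

Final: 0.1724 /min


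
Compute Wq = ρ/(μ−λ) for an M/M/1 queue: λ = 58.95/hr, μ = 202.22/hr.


ρ = 58.95/202.22 = 0.2915
Wq = ρ/(μ−λ) = 0.2915/(202.22 − 58.95) = 0.2915/143.27 = 0.002035 hr

Final: 0.002035 hr


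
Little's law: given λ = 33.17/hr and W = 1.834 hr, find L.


L = λW = 33.17·1.834 = 60.8338

Final: 60.8338


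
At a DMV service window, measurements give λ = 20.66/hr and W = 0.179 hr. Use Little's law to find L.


L = λW = 20.66·0.179 = 3.6981

Final: 3.6981


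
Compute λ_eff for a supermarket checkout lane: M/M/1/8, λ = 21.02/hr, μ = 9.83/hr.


ρ = 2.1384; P_K = (1−ρ)ρ^8/(1−ρ^9) = 0.532920
λ_eff = λ(1 − P_K) = 21.02·(1 − 0.532920) = 21.02·0.467080 = 9.8180 /hr

Final: 9.8180 /hr


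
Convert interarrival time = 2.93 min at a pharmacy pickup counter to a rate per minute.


λ = 1/(interarrival time) in consistent units.
1 minute = 1 min, so λ = 1/2.93 = 0.3413 per minute

Final: 0.3413 /min


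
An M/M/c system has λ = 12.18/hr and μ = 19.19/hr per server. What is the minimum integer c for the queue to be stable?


Stability requires cμ > λ ⇔ c > λ/μ.
λ/μ = 12.18/19.19 = 0.6347
Minimum integer c = ⌊0.6347⌋ + 1 = 1
Check: 1·19.19 = 19.19 > 12.18, while 0·19.19 = 0.00 ≤ 12.18

Final: 1 servers


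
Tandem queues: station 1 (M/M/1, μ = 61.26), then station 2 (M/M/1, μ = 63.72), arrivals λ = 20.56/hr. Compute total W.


Each node sees arrival rate λ = 20.56/hr (tandem ⇒ throughput preserved).
W₁ = 1/(μ₁−λ) = 1/(61.26−20.56) = 0.02457 hr
W₂ = 1/(μ₂−λ) = 1/(63.72−20.56) = 0.02317 hr
W_total = W₁ + W₂ = 0.02457 + 0.02317 = 0.04774 hr

Final: 0.04774 hr
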